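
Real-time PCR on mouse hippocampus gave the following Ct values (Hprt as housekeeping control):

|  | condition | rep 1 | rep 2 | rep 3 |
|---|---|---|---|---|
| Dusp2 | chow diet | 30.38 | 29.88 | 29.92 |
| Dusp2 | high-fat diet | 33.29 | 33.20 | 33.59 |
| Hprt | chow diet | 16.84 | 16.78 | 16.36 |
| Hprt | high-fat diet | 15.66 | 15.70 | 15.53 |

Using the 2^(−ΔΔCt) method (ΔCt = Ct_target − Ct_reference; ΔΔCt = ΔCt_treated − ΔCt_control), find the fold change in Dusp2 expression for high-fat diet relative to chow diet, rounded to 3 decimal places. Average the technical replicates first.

Mean Ct: Dusp2 chow diet 30.060; Dusp2 high-fat diet 33.360; Hprt chow diet 16.660; Hprt high-fat diet 15.630
ΔCt(chow diet) = 30.060 − 16.660 = 13.400
ΔCt(high-fat diet) = 33.360 − 15.630 = 17.730
ΔΔCt = 17.730 − 13.400 = 4.330
Fold change = 2^(−4.330) = 0.0497

0.050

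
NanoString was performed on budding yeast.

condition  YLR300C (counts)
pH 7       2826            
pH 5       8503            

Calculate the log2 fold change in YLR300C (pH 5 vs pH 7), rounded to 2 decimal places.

1.59

Fold change = 8503 / 2826 = 3.0088
log2(3.0088) = 1.589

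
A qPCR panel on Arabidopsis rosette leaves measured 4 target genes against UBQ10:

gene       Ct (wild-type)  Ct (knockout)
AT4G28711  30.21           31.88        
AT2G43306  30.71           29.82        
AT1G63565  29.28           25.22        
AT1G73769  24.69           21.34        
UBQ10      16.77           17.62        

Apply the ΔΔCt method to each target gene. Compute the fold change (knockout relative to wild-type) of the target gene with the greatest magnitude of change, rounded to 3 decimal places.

AT4G28711: ΔΔCt = (31.88−17.62) − (30.21−16.77) = 14.26 − 13.44 = 0.82; fold change = 2^-0.82 = 0.566
AT2G43306: ΔΔCt = (29.82−17.62) − (30.71−16.77) = 12.20 − 13.94 = -1.74; fold change = 2^1.74 = 3.340
AT1G63565: ΔΔCt = (25.22−17.62) − (29.28−16.77) = 7.60 − 12.51 = -4.91; fold change = 2^4.91 = 30.065
AT1G73769: ΔΔCt = (21.34−17.62) − (24.69−16.77) = 3.72 − 7.92 = -4.20; fold change = 2^4.20 = 18.379
AT1G63565 has the largest |ΔΔCt| = 4.91.

30.065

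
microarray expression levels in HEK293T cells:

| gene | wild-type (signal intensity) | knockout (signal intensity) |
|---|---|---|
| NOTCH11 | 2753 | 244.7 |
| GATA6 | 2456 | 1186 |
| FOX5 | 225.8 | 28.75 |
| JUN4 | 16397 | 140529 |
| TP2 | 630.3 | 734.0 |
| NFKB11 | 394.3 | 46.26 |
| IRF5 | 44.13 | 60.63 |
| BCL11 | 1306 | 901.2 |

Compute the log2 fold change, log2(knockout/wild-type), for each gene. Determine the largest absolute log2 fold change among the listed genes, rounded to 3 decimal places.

log2(244.7/2753) = -3.492  (NOTCH11)
log2(1186/2456) = -1.050  (GATA6)
log2(28.75/225.8) = -2.973  (FOX5)
log2(140529/16397) = 3.099  (JUN4)
log2(734.0/630.3) = 0.220  (TP2)
log2(46.26/394.3) = -3.091  (NFKB11)
log2(60.63/44.13) = 0.458  (IRF5)
log2(901.2/1306) = -0.535  (BCL11)
The largest magnitude belongs to NOTCH11.

3.492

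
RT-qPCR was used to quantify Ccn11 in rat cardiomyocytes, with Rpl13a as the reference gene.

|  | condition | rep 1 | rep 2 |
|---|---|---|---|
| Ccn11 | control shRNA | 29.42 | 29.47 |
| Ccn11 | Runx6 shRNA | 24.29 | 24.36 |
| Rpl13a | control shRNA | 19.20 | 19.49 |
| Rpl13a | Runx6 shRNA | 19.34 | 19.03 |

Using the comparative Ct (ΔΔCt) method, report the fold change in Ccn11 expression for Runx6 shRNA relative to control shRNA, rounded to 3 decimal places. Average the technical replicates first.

Mean Ct: Ccn11 control shRNA 29.445; Ccn11 Runx6 shRNA 24.325; Rpl13a control shRNA 19.345; Rpl13a Runx6 shRNA 19.185
ΔCt(control shRNA) = 29.445 − 19.345 = 10.100
ΔCt(Runx6 shRNA) = 24.325 − 19.185 = 5.140
ΔΔCt = 5.140 − 10.100 = -4.960
Fold change = 2^(−(-4.960)) = 2^4.960 = 31.1250

31.125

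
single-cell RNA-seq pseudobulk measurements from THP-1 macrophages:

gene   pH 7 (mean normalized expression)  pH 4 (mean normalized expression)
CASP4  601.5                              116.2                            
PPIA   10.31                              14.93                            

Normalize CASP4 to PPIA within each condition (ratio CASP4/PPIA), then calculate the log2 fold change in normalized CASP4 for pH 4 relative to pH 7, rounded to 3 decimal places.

-2.906

CASP4/PPIA (pH 7) = 601.5 / 10.31 = 58.341
CASP4/PPIA (pH 4) = 116.2 / 14.93 = 7.783
Fold change = 7.783 / 58.341 = 0.1334
log2(0.1334) = -2.9061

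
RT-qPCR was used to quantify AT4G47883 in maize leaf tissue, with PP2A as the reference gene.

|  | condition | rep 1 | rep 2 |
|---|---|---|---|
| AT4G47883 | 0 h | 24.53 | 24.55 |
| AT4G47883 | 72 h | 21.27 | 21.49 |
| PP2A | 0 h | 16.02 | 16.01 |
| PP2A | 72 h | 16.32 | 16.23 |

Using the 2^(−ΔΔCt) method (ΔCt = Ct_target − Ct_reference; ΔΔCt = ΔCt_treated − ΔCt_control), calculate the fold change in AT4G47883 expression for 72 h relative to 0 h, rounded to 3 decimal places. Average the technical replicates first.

10.703

Mean Ct: AT4G47883 0 h 24.540; AT4G47883 72 h 21.380; PP2A 0 h 16.015; PP2A 72 h 16.275
ΔCt(0 h) = 24.540 − 16.015 = 8.525
ΔCt(72 h) = 21.380 − 16.275 = 5.105
ΔΔCt = 5.105 − 8.525 = -3.420
Fold change = 2^(−(-3.420)) = 2^3.420 = 10.7034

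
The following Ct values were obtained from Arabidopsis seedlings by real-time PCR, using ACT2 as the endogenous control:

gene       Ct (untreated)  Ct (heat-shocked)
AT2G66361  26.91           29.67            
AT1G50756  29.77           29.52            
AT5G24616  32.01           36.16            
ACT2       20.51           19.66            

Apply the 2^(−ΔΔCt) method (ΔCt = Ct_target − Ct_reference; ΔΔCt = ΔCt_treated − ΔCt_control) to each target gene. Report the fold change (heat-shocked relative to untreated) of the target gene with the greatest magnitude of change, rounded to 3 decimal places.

AT2G66361: ΔΔCt = (29.67−19.66) − (26.91−20.51) = 10.01 − 6.40 = 3.61; fold change = 2^-3.61 = 0.082
AT1G50756: ΔΔCt = (29.52−19.66) − (29.77−20.51) = 9.86 − 9.26 = 0.60; fold change = 2^-0.60 = 0.660
AT5G24616: ΔΔCt = (36.16−19.66) − (32.01−20.51) = 16.50 − 11.50 = 5.00; fold change = 2^-5.00 = 0.031
AT5G24616 has the largest |ΔΔCt| = 5.00.

0.031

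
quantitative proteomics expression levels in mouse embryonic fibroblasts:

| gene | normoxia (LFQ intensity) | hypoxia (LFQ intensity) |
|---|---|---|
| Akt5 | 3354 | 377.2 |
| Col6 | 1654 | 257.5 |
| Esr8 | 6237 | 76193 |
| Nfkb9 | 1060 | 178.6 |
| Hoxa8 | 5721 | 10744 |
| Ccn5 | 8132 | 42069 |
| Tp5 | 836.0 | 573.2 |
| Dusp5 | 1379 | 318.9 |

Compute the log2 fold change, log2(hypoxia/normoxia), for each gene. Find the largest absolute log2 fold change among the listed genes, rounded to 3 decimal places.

3.611

log2(377.2/3354) = -3.152  (Akt5)
log2(257.5/1654) = -2.683  (Col6)
log2(76193/6237) = 3.611  (Esr8)
log2(178.6/1060) = -2.569  (Nfkb9)
log2(10744/5721) = 0.909  (Hoxa8)
log2(42069/8132) = 2.371  (Ccn5)
log2(573.2/836.0) = -0.544  (Tp5)
log2(318.9/1379) = -2.112  (Dusp5)
The largest magnitude belongs to Esr8.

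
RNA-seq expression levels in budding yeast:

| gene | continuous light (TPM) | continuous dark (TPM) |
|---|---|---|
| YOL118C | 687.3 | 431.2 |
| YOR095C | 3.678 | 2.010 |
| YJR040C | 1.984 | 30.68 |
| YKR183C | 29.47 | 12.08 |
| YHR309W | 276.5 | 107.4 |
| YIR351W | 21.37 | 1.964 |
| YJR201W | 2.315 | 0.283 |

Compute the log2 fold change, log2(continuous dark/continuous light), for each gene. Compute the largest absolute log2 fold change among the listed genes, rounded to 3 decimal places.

3.951

log2(431.2/687.3) = -0.673  (YOL118C)
log2(2.010/3.678) = -0.872  (YOR095C)
log2(30.68/1.984) = 3.951  (YJR040C)
log2(12.08/29.47) = -1.287  (YKR183C)
log2(107.4/276.5) = -1.364  (YHR309W)
log2(1.964/21.37) = -3.444  (YIR351W)
log2(0.283/2.315) = -3.032  (YJR201W)
The largest magnitude belongs to YJR040C.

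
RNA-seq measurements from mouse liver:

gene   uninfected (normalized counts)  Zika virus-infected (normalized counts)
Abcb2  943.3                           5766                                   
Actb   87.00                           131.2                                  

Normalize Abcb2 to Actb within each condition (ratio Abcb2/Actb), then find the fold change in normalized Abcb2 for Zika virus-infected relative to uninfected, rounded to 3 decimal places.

4.053

Abcb2/Actb (uninfected) = 943.3 / 87.00 = 10.843
Abcb2/Actb (Zika virus-infected) = 5766 / 131.2 = 43.948
Fold change = 43.948 / 10.843 = 4.0533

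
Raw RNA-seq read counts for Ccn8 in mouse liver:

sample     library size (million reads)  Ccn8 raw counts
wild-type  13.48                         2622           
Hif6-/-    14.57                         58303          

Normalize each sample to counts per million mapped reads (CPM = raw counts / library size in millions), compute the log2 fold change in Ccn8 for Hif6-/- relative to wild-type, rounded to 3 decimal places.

4.363

CPM(wild-type) = 2622 / 13.48 = 194.5104
CPM(Hif6-/-) = 58303 / 14.57 = 4001.5786
Fold change = 4001.5786 / 194.5104 = 20.57257
log2(20.57257) = 4.3627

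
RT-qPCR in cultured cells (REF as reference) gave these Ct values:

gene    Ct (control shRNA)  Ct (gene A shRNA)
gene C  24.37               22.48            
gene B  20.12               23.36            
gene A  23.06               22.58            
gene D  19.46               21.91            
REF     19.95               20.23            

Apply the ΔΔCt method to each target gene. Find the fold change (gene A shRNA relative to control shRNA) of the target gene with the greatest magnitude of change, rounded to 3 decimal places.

gene C: ΔΔCt = (22.48−20.23) − (24.37−19.95) = 2.25 − 4.42 = -2.17; fold change = 2^2.17 = 4.500
gene B: ΔΔCt = (23.36−20.23) − (20.12−19.95) = 3.13 − 0.17 = 2.96; fold change = 2^-2.96 = 0.129
gene A: ΔΔCt = (22.58−20.23) − (23.06−19.95) = 2.35 − 3.11 = -0.76; fold change = 2^0.76 = 1.693
gene D: ΔΔCt = (21.91−20.23) − (19.46−19.95) = 1.68 − (-0.49) = 2.17; fold change = 2^-2.17 = 0.222
gene B has the largest |ΔΔCt| = 2.96.

0.129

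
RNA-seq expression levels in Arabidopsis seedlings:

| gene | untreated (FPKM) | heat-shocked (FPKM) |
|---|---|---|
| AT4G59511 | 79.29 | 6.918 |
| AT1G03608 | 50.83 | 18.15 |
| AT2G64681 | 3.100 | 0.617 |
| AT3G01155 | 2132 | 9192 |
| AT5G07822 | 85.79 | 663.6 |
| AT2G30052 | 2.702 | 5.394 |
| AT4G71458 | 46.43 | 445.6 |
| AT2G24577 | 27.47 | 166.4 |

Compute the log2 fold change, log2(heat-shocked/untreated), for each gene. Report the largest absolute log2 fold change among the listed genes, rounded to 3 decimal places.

3.519

log2(6.918/79.29) = -3.519  (AT4G59511)
log2(18.15/50.83) = -1.486  (AT1G03608)
log2(0.617/3.100) = -2.329  (AT2G64681)
log2(9192/2132) = 2.108  (AT3G01155)
log2(663.6/85.79) = 2.951  (AT5G07822)
log2(5.394/2.702) = 0.997  (AT2G30052)
log2(445.6/46.43) = 3.263  (AT4G71458)
log2(166.4/27.47) = 2.599  (AT2G24577)
The largest magnitude belongs to AT4G59511.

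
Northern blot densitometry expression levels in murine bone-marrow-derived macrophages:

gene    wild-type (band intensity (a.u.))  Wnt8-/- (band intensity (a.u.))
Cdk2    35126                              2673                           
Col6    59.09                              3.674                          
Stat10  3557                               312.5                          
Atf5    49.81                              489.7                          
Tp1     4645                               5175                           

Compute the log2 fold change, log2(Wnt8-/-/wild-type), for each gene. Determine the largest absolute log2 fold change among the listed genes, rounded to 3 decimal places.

4.007

log2(2673/35126) = -3.716  (Cdk2)
log2(3.674/59.09) = -4.007  (Col6)
log2(312.5/3557) = -3.509  (Stat10)
log2(489.7/49.81) = 3.297  (Atf5)
log2(5175/4645) = 0.156  (Tp1)
The largest magnitude belongs to Col6.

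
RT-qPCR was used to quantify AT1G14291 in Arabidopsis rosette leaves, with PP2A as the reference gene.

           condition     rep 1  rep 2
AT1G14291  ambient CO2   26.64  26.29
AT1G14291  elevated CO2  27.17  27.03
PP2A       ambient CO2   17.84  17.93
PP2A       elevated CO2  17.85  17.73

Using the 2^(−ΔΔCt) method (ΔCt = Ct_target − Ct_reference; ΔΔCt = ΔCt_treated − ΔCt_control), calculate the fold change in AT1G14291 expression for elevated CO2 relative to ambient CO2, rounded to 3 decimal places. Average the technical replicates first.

0.603

Mean Ct: AT1G14291 ambient CO2 26.465; AT1G14291 elevated CO2 27.100; PP2A ambient CO2 17.885; PP2A elevated CO2 17.790
ΔCt(ambient CO2) = 26.465 − 17.885 = 8.580
ΔCt(elevated CO2) = 27.100 − 17.790 = 9.310
ΔΔCt = 9.310 − 8.580 = 0.730
Fold change = 2^(−0.730) = 0.6029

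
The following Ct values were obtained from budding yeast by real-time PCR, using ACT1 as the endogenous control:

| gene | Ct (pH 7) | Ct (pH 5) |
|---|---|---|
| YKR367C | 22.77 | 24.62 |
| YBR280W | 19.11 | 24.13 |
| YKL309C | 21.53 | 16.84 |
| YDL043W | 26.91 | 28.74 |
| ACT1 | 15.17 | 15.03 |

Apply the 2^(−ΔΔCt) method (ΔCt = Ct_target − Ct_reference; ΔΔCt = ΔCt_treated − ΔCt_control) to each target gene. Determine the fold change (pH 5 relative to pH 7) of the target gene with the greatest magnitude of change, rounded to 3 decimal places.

0.028

YKR367C: ΔΔCt = (24.62−15.03) − (22.77−15.17) = 9.59 − 7.60 = 1.99; fold change = 2^-1.99 = 0.252
YBR280W: ΔΔCt = (24.13−15.03) − (19.11−15.17) = 9.10 − 3.94 = 5.16; fold change = 2^-5.16 = 0.028
YKL309C: ΔΔCt = (16.84−15.03) − (21.53−15.17) = 1.81 − 6.36 = -4.55; fold change = 2^4.55 = 23.425
YDL043W: ΔΔCt = (28.74−15.03) − (26.91−15.17) = 13.71 − 11.74 = 1.97; fold change = 2^-1.97 = 0.255
YBR280W has the largest |ΔΔCt| = 5.16.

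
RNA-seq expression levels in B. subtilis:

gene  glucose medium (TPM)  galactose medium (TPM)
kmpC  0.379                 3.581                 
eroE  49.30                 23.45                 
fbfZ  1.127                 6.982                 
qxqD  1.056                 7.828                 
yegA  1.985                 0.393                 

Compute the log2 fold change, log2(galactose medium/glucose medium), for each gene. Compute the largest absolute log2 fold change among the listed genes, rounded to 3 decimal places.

log2(3.581/0.379) = 3.240  (kmpC)
log2(23.45/49.30) = -1.072  (eroE)
log2(6.982/1.127) = 2.631  (fbfZ)
log2(7.828/1.056) = 2.890  (qxqD)
log2(0.393/1.985) = -2.337  (yegA)
The largest magnitude belongs to kmpC.

3.240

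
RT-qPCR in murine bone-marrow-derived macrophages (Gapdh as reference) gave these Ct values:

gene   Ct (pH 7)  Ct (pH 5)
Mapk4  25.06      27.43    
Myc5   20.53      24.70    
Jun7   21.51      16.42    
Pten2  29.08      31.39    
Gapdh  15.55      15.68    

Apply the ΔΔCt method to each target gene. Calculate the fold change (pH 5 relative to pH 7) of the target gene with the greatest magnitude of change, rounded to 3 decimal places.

Mapk4: ΔΔCt = (27.43−15.68) − (25.06−15.55) = 11.75 − 9.51 = 2.24; fold change = 2^-2.24 = 0.212
Myc5: ΔΔCt = (24.70−15.68) − (20.53−15.55) = 9.02 − 4.98 = 4.04; fold change = 2^-4.04 = 0.061
Jun7: ΔΔCt = (16.42−15.68) − (21.51−15.55) = 0.74 − 5.96 = -5.22; fold change = 2^5.22 = 37.271
Pten2: ΔΔCt = (31.39−15.68) − (29.08−15.55) = 15.71 − 13.53 = 2.18; fold change = 2^-2.18 = 0.221
Jun7 has the largest |ΔΔCt| = 5.22.

37.271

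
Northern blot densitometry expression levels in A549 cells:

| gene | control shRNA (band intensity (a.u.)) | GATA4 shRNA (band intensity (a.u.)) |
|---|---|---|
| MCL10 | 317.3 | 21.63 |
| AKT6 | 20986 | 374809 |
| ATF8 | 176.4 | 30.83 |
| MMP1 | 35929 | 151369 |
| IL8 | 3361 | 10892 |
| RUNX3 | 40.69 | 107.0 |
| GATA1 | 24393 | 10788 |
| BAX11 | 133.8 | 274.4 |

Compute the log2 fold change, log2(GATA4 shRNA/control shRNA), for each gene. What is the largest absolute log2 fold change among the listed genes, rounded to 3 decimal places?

log2(21.63/317.3) = -3.875  (MCL10)
log2(374809/20986) = 4.159  (AKT6)
log2(30.83/176.4) = -2.516  (ATF8)
log2(151369/35929) = 2.075  (MMP1)
log2(10892/3361) = 1.696  (IL8)
log2(107.0/40.69) = 1.395  (RUNX3)
log2(10788/24393) = -1.177  (GATA1)
log2(274.4/133.8) = 1.036  (BAX11)
The largest magnitude belongs to AKT6.

4.159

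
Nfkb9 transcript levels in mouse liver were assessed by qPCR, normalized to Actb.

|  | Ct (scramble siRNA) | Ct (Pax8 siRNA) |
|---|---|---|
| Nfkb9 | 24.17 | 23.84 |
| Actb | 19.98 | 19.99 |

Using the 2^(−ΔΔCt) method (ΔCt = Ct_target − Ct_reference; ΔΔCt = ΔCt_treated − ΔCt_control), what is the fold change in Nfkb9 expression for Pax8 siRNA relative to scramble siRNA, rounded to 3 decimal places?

ΔCt(scramble siRNA) = 24.170 − 19.980 = 4.190
ΔCt(Pax8 siRNA) = 23.840 − 19.990 = 3.850
ΔΔCt = 3.850 − 4.190 = -0.340
Fold change = 2^(−(-0.340)) = 2^0.340 = 1.2658

1.266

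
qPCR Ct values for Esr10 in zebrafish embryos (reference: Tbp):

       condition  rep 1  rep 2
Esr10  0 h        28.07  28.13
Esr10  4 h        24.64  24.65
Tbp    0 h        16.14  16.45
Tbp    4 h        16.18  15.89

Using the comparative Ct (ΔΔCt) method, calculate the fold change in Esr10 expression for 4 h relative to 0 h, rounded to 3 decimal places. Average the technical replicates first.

Mean Ct: Esr10 0 h 28.100; Esr10 4 h 24.645; Tbp 0 h 16.295; Tbp 4 h 16.035
ΔCt(0 h) = 28.100 − 16.295 = 11.805
ΔCt(4 h) = 24.645 − 16.035 = 8.610
ΔΔCt = 8.610 − 11.805 = -3.195
Fold change = 2^(−(-3.195)) = 2^3.195 = 9.1578

9.158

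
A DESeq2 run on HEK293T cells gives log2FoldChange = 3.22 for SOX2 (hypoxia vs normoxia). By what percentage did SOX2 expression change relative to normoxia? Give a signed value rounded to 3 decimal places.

831.787%

Fold change = 2^(3.22) = 9.3179
Percent change = (FC − 1) × 100% = (9.3179 − 1) × 100 = 831.787%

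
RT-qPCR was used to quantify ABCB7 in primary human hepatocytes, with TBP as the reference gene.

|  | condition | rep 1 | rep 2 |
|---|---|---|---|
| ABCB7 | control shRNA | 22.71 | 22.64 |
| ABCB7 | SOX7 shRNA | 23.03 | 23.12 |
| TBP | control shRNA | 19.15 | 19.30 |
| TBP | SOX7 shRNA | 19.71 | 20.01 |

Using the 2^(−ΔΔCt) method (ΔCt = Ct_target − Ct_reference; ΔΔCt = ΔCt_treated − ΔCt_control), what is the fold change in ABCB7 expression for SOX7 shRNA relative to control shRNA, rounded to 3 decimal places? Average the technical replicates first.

Mean Ct: ABCB7 control shRNA 22.675; ABCB7 SOX7 shRNA 23.075; TBP control shRNA 19.225; TBP SOX7 shRNA 19.860
ΔCt(control shRNA) = 22.675 − 19.225 = 3.450
ΔCt(SOX7 shRNA) = 23.075 − 19.860 = 3.215
ΔΔCt = 3.215 − 3.450 = -0.235
Fold change = 2^(−(-0.235)) = 2^0.235 = 1.1769

1.177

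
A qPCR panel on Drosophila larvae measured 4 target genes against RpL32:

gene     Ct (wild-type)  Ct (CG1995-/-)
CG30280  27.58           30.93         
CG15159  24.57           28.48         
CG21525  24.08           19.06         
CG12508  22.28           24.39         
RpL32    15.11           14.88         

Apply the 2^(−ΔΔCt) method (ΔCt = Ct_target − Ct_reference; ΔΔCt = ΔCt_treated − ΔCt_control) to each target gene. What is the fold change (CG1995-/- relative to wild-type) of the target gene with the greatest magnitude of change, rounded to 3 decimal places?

27.665

CG30280: ΔΔCt = (30.93−14.88) − (27.58−15.11) = 16.05 − 12.47 = 3.58; fold change = 2^-3.58 = 0.084
CG15159: ΔΔCt = (28.48−14.88) − (24.57−15.11) = 13.60 − 9.46 = 4.14; fold change = 2^-4.14 = 0.057
CG21525: ΔΔCt = (19.06−14.88) − (24.08−15.11) = 4.18 − 8.97 = -4.79; fold change = 2^4.79 = 27.665
CG12508: ΔΔCt = (24.39−14.88) − (22.28−15.11) = 9.51 − 7.17 = 2.34; fold change = 2^-2.34 = 0.198
CG21525 has the largest |ΔΔCt| = 4.79.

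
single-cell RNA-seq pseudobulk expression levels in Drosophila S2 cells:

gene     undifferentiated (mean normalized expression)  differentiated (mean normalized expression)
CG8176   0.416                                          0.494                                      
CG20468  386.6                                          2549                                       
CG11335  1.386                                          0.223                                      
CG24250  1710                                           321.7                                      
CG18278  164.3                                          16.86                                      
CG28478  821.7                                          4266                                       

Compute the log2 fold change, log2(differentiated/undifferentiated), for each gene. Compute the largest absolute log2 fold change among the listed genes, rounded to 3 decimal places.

3.285

log2(0.494/0.416) = 0.248  (CG8176)
log2(2549/386.6) = 2.721  (CG20468)
log2(0.223/1.386) = -2.636  (CG11335)
log2(321.7/1710) = -2.410  (CG24250)
log2(16.86/164.3) = -3.285  (CG18278)
log2(4266/821.7) = 2.376  (CG28478)
The largest magnitude belongs to CG18278.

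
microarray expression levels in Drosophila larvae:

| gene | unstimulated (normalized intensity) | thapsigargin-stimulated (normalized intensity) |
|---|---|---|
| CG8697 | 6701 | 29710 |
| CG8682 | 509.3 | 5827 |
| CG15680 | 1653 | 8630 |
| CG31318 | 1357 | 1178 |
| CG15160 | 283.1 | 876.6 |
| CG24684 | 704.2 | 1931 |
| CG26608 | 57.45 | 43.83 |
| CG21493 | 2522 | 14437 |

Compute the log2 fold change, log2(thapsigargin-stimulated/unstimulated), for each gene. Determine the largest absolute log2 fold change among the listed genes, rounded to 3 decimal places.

3.516

log2(29710/6701) = 2.149  (CG8697)
log2(5827/509.3) = 3.516  (CG8682)
log2(8630/1653) = 2.384  (CG15680)
log2(1178/1357) = -0.204  (CG31318)
log2(876.6/283.1) = 1.631  (CG15160)
log2(1931/704.2) = 1.455  (CG24684)
log2(43.83/57.45) = -0.390  (CG26608)
log2(14437/2522) = 2.517  (CG21493)
The largest magnitude belongs to CG8682.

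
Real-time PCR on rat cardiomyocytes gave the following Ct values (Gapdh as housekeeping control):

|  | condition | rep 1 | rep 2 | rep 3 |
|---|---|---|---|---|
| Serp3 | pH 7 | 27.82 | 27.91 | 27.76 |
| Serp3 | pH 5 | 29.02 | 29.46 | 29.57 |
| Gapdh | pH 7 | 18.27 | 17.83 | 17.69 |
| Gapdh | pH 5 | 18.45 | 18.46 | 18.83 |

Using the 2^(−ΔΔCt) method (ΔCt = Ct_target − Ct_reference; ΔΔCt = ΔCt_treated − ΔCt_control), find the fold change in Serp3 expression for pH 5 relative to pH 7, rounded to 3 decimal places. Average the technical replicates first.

Mean Ct: Serp3 pH 7 27.830; Serp3 pH 5 29.350; Gapdh pH 7 17.930; Gapdh pH 5 18.580
ΔCt(pH 7) = 27.830 − 17.930 = 9.900
ΔCt(pH 5) = 29.350 − 18.580 = 10.770
ΔΔCt = 10.770 − 9.900 = 0.870
Fold change = 2^(−0.870) = 0.5471

0.547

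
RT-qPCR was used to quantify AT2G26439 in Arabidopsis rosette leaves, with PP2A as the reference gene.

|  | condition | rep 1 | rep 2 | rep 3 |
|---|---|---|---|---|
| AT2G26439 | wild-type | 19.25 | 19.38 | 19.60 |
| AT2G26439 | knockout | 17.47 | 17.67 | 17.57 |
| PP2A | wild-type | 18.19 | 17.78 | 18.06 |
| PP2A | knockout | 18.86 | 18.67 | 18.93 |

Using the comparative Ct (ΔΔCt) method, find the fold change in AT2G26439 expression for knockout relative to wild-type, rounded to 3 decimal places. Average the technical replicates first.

Mean Ct: AT2G26439 wild-type 19.410; AT2G26439 knockout 17.570; PP2A wild-type 18.010; PP2A knockout 18.820
ΔCt(wild-type) = 19.410 − 18.010 = 1.400
ΔCt(knockout) = 17.570 − 18.820 = -1.250
ΔΔCt = -1.250 − 1.400 = -2.650
Fold change = 2^(−(-2.650)) = 2^2.650 = 6.2767

6.277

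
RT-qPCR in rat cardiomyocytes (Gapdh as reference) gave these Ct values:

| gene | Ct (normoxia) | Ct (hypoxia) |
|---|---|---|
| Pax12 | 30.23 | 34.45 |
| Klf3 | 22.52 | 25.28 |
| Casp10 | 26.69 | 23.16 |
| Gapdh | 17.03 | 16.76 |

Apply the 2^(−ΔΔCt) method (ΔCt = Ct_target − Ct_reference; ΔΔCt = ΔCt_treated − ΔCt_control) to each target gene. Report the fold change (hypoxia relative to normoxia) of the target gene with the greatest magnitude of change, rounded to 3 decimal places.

0.045

Pax12: ΔΔCt = (34.45−16.76) − (30.23−17.03) = 17.69 − 13.20 = 4.49; fold change = 2^-4.49 = 0.045
Klf3: ΔΔCt = (25.28−16.76) − (22.52−17.03) = 8.52 − 5.49 = 3.03; fold change = 2^-3.03 = 0.122
Casp10: ΔΔCt = (23.16−16.76) − (26.69−17.03) = 6.40 − 9.66 = -3.26; fold change = 2^3.26 = 9.580
Pax12 has the largest |ΔΔCt| = 4.49.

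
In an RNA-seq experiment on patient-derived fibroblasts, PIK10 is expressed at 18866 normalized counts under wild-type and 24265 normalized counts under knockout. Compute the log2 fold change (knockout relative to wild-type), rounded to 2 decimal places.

Fold change = 24265 / 18866 = 1.2862
log2(1.2862) = 0.363

0.36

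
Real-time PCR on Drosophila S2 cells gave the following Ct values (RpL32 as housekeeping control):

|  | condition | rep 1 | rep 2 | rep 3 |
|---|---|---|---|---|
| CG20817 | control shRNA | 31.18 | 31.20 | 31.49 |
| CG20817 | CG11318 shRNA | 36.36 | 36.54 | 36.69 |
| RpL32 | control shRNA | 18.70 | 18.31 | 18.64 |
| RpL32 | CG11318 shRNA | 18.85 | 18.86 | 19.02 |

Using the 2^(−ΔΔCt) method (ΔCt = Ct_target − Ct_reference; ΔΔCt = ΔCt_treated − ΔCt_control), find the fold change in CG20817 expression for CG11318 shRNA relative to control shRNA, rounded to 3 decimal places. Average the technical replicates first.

0.034

Mean Ct: CG20817 control shRNA 31.290; CG20817 CG11318 shRNA 36.530; RpL32 control shRNA 18.550; RpL32 CG11318 shRNA 18.910
ΔCt(control shRNA) = 31.290 − 18.550 = 12.740
ΔCt(CG11318 shRNA) = 36.530 − 18.910 = 17.620
ΔΔCt = 17.620 − 12.740 = 4.880
Fold change = 2^(−4.880) = 0.0340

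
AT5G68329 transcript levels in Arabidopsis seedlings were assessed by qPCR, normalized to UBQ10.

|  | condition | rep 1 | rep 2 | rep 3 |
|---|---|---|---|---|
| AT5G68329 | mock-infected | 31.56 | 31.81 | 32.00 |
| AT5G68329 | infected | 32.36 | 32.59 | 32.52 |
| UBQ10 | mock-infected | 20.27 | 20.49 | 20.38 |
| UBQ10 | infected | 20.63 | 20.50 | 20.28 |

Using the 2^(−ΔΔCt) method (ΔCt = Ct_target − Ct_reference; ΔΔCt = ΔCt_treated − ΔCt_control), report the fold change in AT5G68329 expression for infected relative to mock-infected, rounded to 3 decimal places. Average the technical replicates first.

0.655

Mean Ct: AT5G68329 mock-infected 31.790; AT5G68329 infected 32.490; UBQ10 mock-infected 20.380; UBQ10 infected 20.470
ΔCt(mock-infected) = 31.790 − 20.380 = 11.410
ΔCt(infected) = 32.490 − 20.470 = 12.020
ΔΔCt = 12.020 − 11.410 = 0.610
Fold change = 2^(−0.610) = 0.6552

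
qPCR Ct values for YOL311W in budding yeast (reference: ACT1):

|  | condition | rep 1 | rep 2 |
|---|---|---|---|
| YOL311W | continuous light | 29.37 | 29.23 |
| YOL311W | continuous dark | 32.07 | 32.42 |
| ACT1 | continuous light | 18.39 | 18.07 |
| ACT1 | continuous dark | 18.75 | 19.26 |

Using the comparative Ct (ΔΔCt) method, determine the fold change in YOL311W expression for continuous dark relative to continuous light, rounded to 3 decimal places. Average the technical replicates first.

Mean Ct: YOL311W continuous light 29.300; YOL311W continuous dark 32.245; ACT1 continuous light 18.230; ACT1 continuous dark 19.005
ΔCt(continuous light) = 29.300 − 18.230 = 11.070
ΔCt(continuous dark) = 32.245 − 19.005 = 13.240
ΔΔCt = 13.240 − 11.070 = 2.170
Fold change = 2^(−2.170) = 0.2222

0.222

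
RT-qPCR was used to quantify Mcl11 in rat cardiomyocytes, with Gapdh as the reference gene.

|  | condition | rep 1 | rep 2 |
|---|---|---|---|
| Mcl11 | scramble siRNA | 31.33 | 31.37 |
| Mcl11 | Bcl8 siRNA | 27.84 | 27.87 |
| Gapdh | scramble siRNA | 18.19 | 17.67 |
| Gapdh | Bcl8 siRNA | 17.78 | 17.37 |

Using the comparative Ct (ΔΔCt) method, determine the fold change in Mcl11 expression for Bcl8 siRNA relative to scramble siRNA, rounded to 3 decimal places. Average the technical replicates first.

8.815

Mean Ct: Mcl11 scramble siRNA 31.350; Mcl11 Bcl8 siRNA 27.855; Gapdh scramble siRNA 17.930; Gapdh Bcl8 siRNA 17.575
ΔCt(scramble siRNA) = 31.350 − 17.930 = 13.420
ΔCt(Bcl8 siRNA) = 27.855 − 17.575 = 10.280
ΔΔCt = 10.280 − 13.420 = -3.140
Fold change = 2^(−(-3.140)) = 2^3.140 = 8.8152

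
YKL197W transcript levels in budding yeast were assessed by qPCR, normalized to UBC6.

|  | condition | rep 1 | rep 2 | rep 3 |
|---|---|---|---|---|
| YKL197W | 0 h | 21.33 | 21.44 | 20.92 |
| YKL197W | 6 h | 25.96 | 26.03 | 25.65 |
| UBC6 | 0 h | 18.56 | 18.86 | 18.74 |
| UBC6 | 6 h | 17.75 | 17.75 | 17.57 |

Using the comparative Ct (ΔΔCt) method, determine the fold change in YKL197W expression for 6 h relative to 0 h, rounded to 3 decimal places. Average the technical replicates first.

0.020

Mean Ct: YKL197W 0 h 21.230; YKL197W 6 h 25.880; UBC6 0 h 18.720; UBC6 6 h 17.690
ΔCt(0 h) = 21.230 − 18.720 = 2.510
ΔCt(6 h) = 25.880 − 17.690 = 8.190
ΔΔCt = 8.190 − 2.510 = 5.680
Fold change = 2^(−5.680) = 0.0195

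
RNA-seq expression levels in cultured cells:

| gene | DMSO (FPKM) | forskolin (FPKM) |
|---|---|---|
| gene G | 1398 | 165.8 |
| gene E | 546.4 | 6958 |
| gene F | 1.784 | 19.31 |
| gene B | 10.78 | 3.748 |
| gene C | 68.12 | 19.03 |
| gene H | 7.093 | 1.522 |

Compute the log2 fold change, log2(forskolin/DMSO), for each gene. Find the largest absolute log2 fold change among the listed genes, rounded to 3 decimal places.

log2(165.8/1398) = -3.076  (gene G)
log2(6958/546.4) = 3.671  (gene E)
log2(19.31/1.784) = 3.436  (gene F)
log2(3.748/10.78) = -1.524  (gene B)
log2(19.03/68.12) = -1.840  (gene C)
log2(1.522/7.093) = -2.220  (gene H)
The largest magnitude belongs to gene E.

3.671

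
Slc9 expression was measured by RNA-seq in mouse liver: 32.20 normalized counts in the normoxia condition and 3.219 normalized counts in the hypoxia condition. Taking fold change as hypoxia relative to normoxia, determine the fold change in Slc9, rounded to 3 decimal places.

0.100

Fold change = 3.219 / 32.20 = 0.1000
Slc9 is downregulated.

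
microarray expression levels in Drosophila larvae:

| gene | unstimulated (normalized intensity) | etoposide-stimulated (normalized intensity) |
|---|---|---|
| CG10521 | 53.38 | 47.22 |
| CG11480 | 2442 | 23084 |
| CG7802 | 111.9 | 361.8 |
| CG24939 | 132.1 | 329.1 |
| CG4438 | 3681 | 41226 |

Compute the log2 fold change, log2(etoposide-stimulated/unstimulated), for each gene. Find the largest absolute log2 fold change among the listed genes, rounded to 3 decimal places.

log2(47.22/53.38) = -0.177  (CG10521)
log2(23084/2442) = 3.241  (CG11480)
log2(361.8/111.9) = 1.693  (CG7802)
log2(329.1/132.1) = 1.317  (CG24939)
log2(41226/3681) = 3.485  (CG4438)
The largest magnitude belongs to CG4438.

3.485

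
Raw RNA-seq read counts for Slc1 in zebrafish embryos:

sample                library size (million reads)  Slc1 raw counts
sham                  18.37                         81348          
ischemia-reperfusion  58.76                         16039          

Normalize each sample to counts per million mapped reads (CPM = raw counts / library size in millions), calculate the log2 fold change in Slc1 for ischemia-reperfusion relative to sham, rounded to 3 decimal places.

-4.020

CPM(sham) = 81348 / 18.37 = 4428.3070
CPM(ischemia-reperfusion) = 16039 / 58.76 = 272.9578
Fold change = 272.9578 / 4428.3070 = 0.06164
log2(0.06164) = -4.0200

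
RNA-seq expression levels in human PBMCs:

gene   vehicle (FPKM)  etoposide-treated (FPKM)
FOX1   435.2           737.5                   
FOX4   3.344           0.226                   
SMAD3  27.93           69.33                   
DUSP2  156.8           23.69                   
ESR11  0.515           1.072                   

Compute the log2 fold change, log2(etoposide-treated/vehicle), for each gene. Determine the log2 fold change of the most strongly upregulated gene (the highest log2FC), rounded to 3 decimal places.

log2(737.5/435.2) = 0.761  (FOX1)
log2(0.226/3.344) = -3.887  (FOX4)
log2(69.33/27.93) = 1.312  (SMAD3)
log2(23.69/156.8) = -2.727  (DUSP2)
log2(1.072/0.515) = 1.058  (ESR11)
SMAD3 is most strongly upregulated.

1.312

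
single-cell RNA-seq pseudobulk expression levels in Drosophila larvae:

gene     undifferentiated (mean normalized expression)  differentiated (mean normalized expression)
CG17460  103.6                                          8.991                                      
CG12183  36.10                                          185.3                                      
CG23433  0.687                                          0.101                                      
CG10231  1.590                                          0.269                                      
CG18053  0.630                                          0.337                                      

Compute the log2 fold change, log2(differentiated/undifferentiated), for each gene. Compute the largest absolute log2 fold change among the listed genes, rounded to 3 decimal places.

log2(8.991/103.6) = -3.526  (CG17460)
log2(185.3/36.10) = 2.360  (CG12183)
log2(0.101/0.687) = -2.766  (CG23433)
log2(0.269/1.590) = -2.563  (CG10231)
log2(0.337/0.630) = -0.903  (CG18053)
The largest magnitude belongs to CG17460.

3.526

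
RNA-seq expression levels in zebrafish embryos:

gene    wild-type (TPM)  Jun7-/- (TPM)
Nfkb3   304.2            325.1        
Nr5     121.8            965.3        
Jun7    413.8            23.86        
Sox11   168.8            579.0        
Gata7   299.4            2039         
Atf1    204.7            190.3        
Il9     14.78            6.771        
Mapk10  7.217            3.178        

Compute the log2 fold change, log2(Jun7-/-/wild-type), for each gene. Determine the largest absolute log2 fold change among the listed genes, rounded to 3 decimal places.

log2(325.1/304.2) = 0.096  (Nfkb3)
log2(965.3/121.8) = 2.986  (Nr5)
log2(23.86/413.8) = -4.116  (Jun7)
log2(579.0/168.8) = 1.778  (Sox11)
log2(2039/299.4) = 2.768  (Gata7)
log2(190.3/204.7) = -0.105  (Atf1)
log2(6.771/14.78) = -1.126  (Il9)
log2(3.178/7.217) = -1.183  (Mapk10)
The largest magnitude belongs to Jun7.

4.116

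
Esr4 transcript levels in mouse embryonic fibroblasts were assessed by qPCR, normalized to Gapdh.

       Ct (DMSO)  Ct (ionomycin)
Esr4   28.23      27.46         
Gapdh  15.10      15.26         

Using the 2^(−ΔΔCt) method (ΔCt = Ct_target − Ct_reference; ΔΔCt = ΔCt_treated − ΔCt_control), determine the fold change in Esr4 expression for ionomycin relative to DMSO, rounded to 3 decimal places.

ΔCt(DMSO) = 28.230 − 15.100 = 13.130
ΔCt(ionomycin) = 27.460 − 15.260 = 12.200
ΔΔCt = 12.200 − 13.130 = -0.930
Fold change = 2^(−(-0.930)) = 2^0.930 = 1.9053

1.905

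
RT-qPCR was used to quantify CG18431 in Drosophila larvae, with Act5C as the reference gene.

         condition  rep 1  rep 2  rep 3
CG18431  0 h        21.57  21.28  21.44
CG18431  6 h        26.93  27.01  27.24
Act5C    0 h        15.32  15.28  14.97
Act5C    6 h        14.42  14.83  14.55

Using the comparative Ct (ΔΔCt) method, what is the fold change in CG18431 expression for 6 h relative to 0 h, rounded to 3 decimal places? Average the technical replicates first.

0.013

Mean Ct: CG18431 0 h 21.430; CG18431 6 h 27.060; Act5C 0 h 15.190; Act5C 6 h 14.600
ΔCt(0 h) = 21.430 − 15.190 = 6.240
ΔCt(6 h) = 27.060 − 14.600 = 12.460
ΔΔCt = 12.460 − 6.240 = 6.220
Fold change = 2^(−6.220) = 0.0134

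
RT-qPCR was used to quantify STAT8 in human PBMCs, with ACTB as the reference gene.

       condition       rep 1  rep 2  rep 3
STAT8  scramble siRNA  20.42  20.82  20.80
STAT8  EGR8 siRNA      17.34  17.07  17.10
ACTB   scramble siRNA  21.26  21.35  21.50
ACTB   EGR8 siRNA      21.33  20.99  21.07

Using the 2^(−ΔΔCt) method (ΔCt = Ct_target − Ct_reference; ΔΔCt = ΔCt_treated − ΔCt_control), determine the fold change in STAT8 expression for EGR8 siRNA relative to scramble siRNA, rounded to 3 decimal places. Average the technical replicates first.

9.646

Mean Ct: STAT8 scramble siRNA 20.680; STAT8 EGR8 siRNA 17.170; ACTB scramble siRNA 21.370; ACTB EGR8 siRNA 21.130
ΔCt(scramble siRNA) = 20.680 − 21.370 = -0.690
ΔCt(EGR8 siRNA) = 17.170 − 21.130 = -3.960
ΔΔCt = -3.960 − (-0.690) = -3.270
Fold change = 2^(−(-3.270)) = 2^3.270 = 9.6465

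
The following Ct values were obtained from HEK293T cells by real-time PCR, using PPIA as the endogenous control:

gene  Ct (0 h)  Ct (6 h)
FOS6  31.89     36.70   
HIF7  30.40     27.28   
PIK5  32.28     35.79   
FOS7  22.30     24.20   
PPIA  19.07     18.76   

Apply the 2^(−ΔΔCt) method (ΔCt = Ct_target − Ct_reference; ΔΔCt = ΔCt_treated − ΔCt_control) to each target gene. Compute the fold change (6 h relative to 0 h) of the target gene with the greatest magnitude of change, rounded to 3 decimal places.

FOS6: ΔΔCt = (36.70−18.76) − (31.89−19.07) = 17.94 − 12.82 = 5.12; fold change = 2^-5.12 = 0.029
HIF7: ΔΔCt = (27.28−18.76) − (30.40−19.07) = 8.52 − 11.33 = -2.81; fold change = 2^2.81 = 7.013
PIK5: ΔΔCt = (35.79−18.76) − (32.28−19.07) = 17.03 − 13.21 = 3.82; fold change = 2^-3.82 = 0.071
FOS7: ΔΔCt = (24.20−18.76) − (22.30−19.07) = 5.44 − 3.23 = 2.21; fold change = 2^-2.21 = 0.216
FOS6 has the largest |ΔΔCt| = 5.12.

0.029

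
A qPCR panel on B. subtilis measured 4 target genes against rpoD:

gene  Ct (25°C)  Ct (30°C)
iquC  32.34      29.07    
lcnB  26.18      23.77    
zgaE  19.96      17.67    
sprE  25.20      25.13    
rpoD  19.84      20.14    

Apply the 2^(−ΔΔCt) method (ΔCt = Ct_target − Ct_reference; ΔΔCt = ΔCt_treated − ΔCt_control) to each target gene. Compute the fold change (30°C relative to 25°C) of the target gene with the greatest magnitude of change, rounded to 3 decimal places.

11.876

iquC: ΔΔCt = (29.07−20.14) − (32.34−19.84) = 8.93 − 12.50 = -3.57; fold change = 2^3.57 = 11.876
lcnB: ΔΔCt = (23.77−20.14) − (26.18−19.84) = 3.63 − 6.34 = -2.71; fold change = 2^2.71 = 6.543
zgaE: ΔΔCt = (17.67−20.14) − (19.96−19.84) = -2.47 − 0.12 = -2.59; fold change = 2^2.59 = 6.021
sprE: ΔΔCt = (25.13−20.14) − (25.20−19.84) = 4.99 − 5.36 = -0.37; fold change = 2^0.37 = 1.292
iquC has the largest |ΔΔCt| = 3.57.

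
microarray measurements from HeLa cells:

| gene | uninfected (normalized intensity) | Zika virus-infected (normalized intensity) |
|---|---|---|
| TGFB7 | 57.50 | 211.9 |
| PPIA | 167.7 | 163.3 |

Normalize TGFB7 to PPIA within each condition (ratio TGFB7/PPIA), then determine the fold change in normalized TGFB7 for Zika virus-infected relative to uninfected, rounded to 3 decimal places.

TGFB7/PPIA (uninfected) = 57.50 / 167.7 = 0.34287
TGFB7/PPIA (Zika virus-infected) = 211.9 / 163.3 = 1.2976
Fold change = 1.2976 / 0.34287 = 3.7845

3.785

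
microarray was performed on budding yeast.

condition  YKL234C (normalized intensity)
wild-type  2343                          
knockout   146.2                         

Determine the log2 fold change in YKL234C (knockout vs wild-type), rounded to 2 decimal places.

Fold change = 146.2 / 2343 = 0.0624
log2(0.0624) = -4.002

-4.00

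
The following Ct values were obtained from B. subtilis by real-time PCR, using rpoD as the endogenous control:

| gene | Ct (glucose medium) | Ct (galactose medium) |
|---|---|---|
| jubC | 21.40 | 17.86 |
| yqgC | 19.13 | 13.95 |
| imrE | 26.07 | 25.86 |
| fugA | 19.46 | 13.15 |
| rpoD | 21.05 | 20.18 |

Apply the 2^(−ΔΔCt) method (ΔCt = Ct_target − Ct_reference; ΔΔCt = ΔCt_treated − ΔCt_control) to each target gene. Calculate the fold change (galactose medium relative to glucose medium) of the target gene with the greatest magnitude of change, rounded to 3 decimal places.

43.411

jubC: ΔΔCt = (17.86−20.18) − (21.40−21.05) = -2.32 − 0.35 = -2.67; fold change = 2^2.67 = 6.364
yqgC: ΔΔCt = (13.95−20.18) − (19.13−21.05) = -6.23 − (-1.92) = -4.31; fold change = 2^4.31 = 19.835
imrE: ΔΔCt = (25.86−20.18) − (26.07−21.05) = 5.68 − 5.02 = 0.66; fold change = 2^-0.66 = 0.633
fugA: ΔΔCt = (13.15−20.18) − (19.46−21.05) = -7.03 − (-1.59) = -5.44; fold change = 2^5.44 = 43.411
fugA has the largest |ΔΔCt| = 5.44.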